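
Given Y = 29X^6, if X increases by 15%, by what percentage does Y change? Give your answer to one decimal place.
131.3%

For Y = 29X^6:
If X → X(1 + 0.15)
Then Y → Y · (1 + 0.15)^6
     ≈ Y · 2.3131

Percentage change = ((1 + 0.15)^6 − 1) × 100% ≈ 131.3%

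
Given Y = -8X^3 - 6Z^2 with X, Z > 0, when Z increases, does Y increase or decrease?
Y decreases

Taking the partial derivative:
∂Y/∂Z = -12Z

∂Y/∂Z = -12Z < 0 (assuming positive values)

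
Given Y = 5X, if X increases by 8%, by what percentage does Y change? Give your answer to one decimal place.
8.0%

For Y = 5X:
If X → X(1 + 0.08)
Then Y → Y · (1 + 0.08)^1
     = Y · 1.0800

Percentage change = ((1 + 0.08)^1 − 1) × 100% = 8.0%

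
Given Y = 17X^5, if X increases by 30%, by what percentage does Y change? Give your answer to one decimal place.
271.3%

For Y = 17X^5:
If X → X(1 + 0.3)
Then Y → Y · (1 + 0.3)^5
     ≈ Y · 3.7129

Percentage change = ((1 + 0.3)^5 − 1) × 100% ≈ 271.3%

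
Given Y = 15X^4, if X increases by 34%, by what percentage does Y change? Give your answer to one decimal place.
222.4%

For Y = 15X^4:
If X → X(1 + 0.34)
Then Y → Y · (1 + 0.34)^4
     ≈ Y · 3.2242

Percentage change = ((1 + 0.34)^4 − 1) × 100% ≈ 222.4%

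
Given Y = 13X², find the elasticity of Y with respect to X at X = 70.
Elasticity = 2

Elasticity = (dY/dX) · (X/Y)

dY/dX = 26·X
At X = 70: dY/dX = 1820, Y = 63700

Elasticity = 1820 · (70 / 63700) = 2

Interpretation: for a small percentage change in X, the percentage change in Y is approximately 2.00 times as large.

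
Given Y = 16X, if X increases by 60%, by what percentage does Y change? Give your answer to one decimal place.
60.0%

For Y = 16X:
If X → X(1 + 0.6)
Then Y → Y · (1 + 0.6)^1
     = Y · 1.6000

Percentage change = ((1 + 0.6)^1 − 1) × 100% = 60.0%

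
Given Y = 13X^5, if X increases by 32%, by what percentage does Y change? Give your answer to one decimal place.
300.7%

For Y = 13X^5:
If X → X(1 + 0.32)
Then Y → Y · (1 + 0.32)^5
     ≈ Y · 4.0075

Percentage change = ((1 + 0.32)^5 − 1) × 100% ≈ 300.7%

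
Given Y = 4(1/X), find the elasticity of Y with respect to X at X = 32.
Elasticity = -1

Elasticity = (dY/dX) · (X/Y)

dY/dX = -4/X²
At X = 32: dY/dX = -1/256, Y = 1/8

Elasticity = (-1/256) · (32 / (1/8)) = -1

Interpretation: for a small percentage change in X, the percentage change in Y is approximately -1.00 times as large.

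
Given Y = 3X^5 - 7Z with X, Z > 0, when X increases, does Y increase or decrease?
Y increases

Taking the partial derivative:
∂Y/∂X = 15X^4

∂Y/∂X = 15X^4 > 0 (assuming positive values)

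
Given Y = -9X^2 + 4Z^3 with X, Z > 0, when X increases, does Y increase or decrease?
Y decreases

Taking the partial derivative:
∂Y/∂X = -18X

∂Y/∂X = -18X < 0 (assuming positive values)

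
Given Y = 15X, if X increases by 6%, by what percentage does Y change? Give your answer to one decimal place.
6.0%

For Y = 15X:
If X → X(1 + 0.06)
Then Y → Y · (1 + 0.06)^1
     = Y · 1.0600

Percentage change = ((1 + 0.06)^1 − 1) × 100% = 6.0%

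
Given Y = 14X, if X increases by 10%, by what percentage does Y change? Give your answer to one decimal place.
10.0%

For Y = 14X:
If X → X(1 + 0.1)
Then Y → Y · (1 + 0.1)^1
     = Y · 1.1000

Percentage change = ((1 + 0.1)^1 − 1) × 100% = 10.0%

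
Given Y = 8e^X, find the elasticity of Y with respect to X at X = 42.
Elasticity = 42

Elasticity = (dY/dX) · (X/Y)

dY/dX = 8·e^X
At X = 42: dY/dX = 8·e^42, Y = 8·e^42

Elasticity = (8·e^42) · (42 / (8·e^42)) = 42

Interpretation: for a small percentage change in X, the percentage change in Y is approximately 42.00 times as large.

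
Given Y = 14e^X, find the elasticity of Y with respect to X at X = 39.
Elasticity = 39

Elasticity = (dY/dX) · (X/Y)

dY/dX = 14·e^X
At X = 39: dY/dX = 14·e^39, Y = 14·e^39

Elasticity = (14·e^39) · (39 / (14·e^39)) = 39

Interpretation: for a small percentage change in X, the percentage change in Y is approximately 39.00 times as large.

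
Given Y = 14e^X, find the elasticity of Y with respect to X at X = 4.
Elasticity = 4

Elasticity = (dY/dX) · (X/Y)

dY/dX = 14·e^X
At X = 4: dY/dX = 14·e^4, Y = 14·e^4

Elasticity = (14·e^4) · (4 / (14·e^4)) = 4

Interpretation: for a small percentage change in X, the percentage change in Y is approximately 4.00 times as large.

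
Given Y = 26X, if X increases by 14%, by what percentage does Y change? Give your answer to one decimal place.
14.0%

For Y = 26X:
If X → X(1 + 0.14)
Then Y → Y · (1 + 0.14)^1
     = Y · 1.1400

Percentage change = ((1 + 0.14)^1 − 1) × 100% = 14.0%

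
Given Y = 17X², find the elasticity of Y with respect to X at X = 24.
Elasticity = 2

Elasticity = (dY/dX) · (X/Y)

dY/dX = 34·X
At X = 24: dY/dX = 816, Y = 9792

Elasticity = 816 · (24 / 9792) = 2

Interpretation: for a small percentage change in X, the percentage change in Y is approximately 2.00 times as large.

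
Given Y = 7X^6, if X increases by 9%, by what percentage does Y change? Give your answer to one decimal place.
67.7%

For Y = 7X^6:
If X → X(1 + 0.09)
Then Y → Y · (1 + 0.09)^6
     ≈ Y · 1.6771

Percentage change = ((1 + 0.09)^6 − 1) × 100% ≈ 67.7%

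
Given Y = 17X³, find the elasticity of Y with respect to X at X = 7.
Elasticity = 3

Elasticity = (dY/dX) · (X/Y)

dY/dX = 51·X²
At X = 7: dY/dX = 2499, Y = 5831

Elasticity = 2499 · (7 / 5831) = 3

Interpretation: for a small percentage change in X, the percentage change in Y is approximately 3.00 times as large.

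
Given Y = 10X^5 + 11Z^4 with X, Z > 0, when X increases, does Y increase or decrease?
Y increases

Taking the partial derivative:
∂Y/∂X = 50X^4

∂Y/∂X = 50X^4 > 0 (assuming positive values)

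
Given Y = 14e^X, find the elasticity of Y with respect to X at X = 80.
Elasticity = 80

Elasticity = (dY/dX) · (X/Y)

dY/dX = 14·e^X
At X = 80: dY/dX = 14·e^80, Y = 14·e^80

Elasticity = (14·e^80) · (80 / (14·e^80)) = 80

Interpretation: for a small percentage change in X, the percentage change in Y is approximately 80.00 times as large.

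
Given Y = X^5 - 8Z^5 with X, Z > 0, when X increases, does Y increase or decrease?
Y increases

Taking the partial derivative:
∂Y/∂X = 5X^4

∂Y/∂X = 5X^4 > 0 (assuming positive values)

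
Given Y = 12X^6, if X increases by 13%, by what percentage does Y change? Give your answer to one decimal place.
108.2%

For Y = 12X^6:
If X → X(1 + 0.13)
Then Y → Y · (1 + 0.13)^6
     ≈ Y · 2.0820

Percentage change = ((1 + 0.13)^6 − 1) × 100% ≈ 108.2%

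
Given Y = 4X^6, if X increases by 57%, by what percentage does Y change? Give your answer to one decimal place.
1397.6%

For Y = 4X^6:
If X → X(1 + 0.57)
Then Y → Y · (1 + 0.57)^6
     ≈ Y · 14.9761

Percentage change = ((1 + 0.57)^6 − 1) × 100% ≈ 1397.6%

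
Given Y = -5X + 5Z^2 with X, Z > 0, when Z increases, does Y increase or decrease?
Y increases

Taking the partial derivative:
∂Y/∂Z = 10Z

∂Y/∂Z = 10Z > 0 (assuming positive values)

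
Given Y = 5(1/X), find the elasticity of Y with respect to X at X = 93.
Elasticity = -1

Elasticity = (dY/dX) · (X/Y)

dY/dX = -5/X²
At X = 93: dY/dX = -5/8649, Y = 5/93

Elasticity = (-5/8649) · (93 / (5/93)) = -1

Interpretation: for a small percentage change in X, the percentage change in Y is approximately -1.00 times as large.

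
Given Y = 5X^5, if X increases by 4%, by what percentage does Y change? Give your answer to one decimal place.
21.7%

For Y = 5X^5:
If X → X(1 + 0.04)
Then Y → Y · (1 + 0.04)^5
     ≈ Y · 1.2167

Percentage change = ((1 + 0.04)^5 − 1) × 100% ≈ 21.7%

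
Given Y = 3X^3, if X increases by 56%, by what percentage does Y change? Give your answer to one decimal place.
279.6%

For Y = 3X^3:
If X → X(1 + 0.56)
Then Y → Y · (1 + 0.56)^3
     ≈ Y · 3.7964

Percentage change = ((1 + 0.56)^3 − 1) × 100% ≈ 279.6%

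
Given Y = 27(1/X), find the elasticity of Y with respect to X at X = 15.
Elasticity = -1

Elasticity = (dY/dX) · (X/Y)

dY/dX = -27/X²
At X = 15: dY/dX = -3/25, Y = 9/5

Elasticity = (-3/25) · (15 / (9/5)) = -1

Interpretation: for a small percentage change in X, the percentage change in Y is approximately -1.00 times as large.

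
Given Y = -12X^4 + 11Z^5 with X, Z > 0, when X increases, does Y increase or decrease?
Y decreases

Taking the partial derivative:
∂Y/∂X = -48X^3

∂Y/∂X = -48X^3 < 0 (assuming positive values)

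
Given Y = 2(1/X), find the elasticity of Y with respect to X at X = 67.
Elasticity = -1

Elasticity = (dY/dX) · (X/Y)

dY/dX = -2/X²
At X = 67: dY/dX = -2/4489, Y = 2/67

Elasticity = (-2/4489) · (67 / (2/67)) = -1

Interpretation: for a small percentage change in X, the percentage change in Y is approximately -1.00 times as large.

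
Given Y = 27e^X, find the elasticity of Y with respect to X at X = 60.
Elasticity = 60

Elasticity = (dY/dX) · (X/Y)

dY/dX = 27·e^X
At X = 60: dY/dX = 27·e^60, Y = 27·e^60

Elasticity = (27·e^60) · (60 / (27·e^60)) = 60

Interpretation: for a small percentage change in X, the percentage change in Y is approximately 60.00 times as large.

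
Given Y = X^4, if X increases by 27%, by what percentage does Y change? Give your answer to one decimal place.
160.1%

For Y = X^4:
If X → X(1 + 0.27)
Then Y → Y · (1 + 0.27)^4
     ≈ Y · 2.6014

Percentage change = ((1 + 0.27)^4 − 1) × 100% ≈ 160.1%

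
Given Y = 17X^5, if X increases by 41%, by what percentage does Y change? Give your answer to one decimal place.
457.3%

For Y = 17X^5:
If X → X(1 + 0.41)
Then Y → Y · (1 + 0.41)^5
     ≈ Y · 5.5731

Percentage change = ((1 + 0.41)^5 − 1) × 100% ≈ 457.3%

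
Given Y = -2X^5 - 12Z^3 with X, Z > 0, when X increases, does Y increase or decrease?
Y decreases

Taking the partial derivative:
∂Y/∂X = -10X^4

∂Y/∂X = -10X^4 < 0 (assuming positive values)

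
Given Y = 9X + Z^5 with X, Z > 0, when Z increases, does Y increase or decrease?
Y increases

Taking the partial derivative:
∂Y/∂Z = 5Z^4

∂Y/∂Z = 5Z^4 > 0 (assuming positive values)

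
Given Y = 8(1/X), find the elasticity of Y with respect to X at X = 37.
Elasticity = -1

Elasticity = (dY/dX) · (X/Y)

dY/dX = -8/X²
At X = 37: dY/dX = -8/1369, Y = 8/37

Elasticity = (-8/1369) · (37 / (8/37)) = -1

Interpretation: for a small percentage change in X, the percentage change in Y is approximately -1.00 times as large.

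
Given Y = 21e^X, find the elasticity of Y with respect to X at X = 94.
Elasticity = 94

Elasticity = (dY/dX) · (X/Y)

dY/dX = 21·e^X
At X = 94: dY/dX = 21·e^94, Y = 21·e^94

Elasticity = (21·e^94) · (94 / (21·e^94)) = 94

Interpretation: for a small percentage change in X, the percentage change in Y is approximately 94.00 times as large.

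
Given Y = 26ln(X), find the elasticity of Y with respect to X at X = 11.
Elasticity = 1/ln(11) ≈ 0.4170

Elasticity = (dY/dX) · (X/Y)

dY/dX = 26/X
At X = 11: dY/dX = 26/11, Y = 26·ln(11)

Elasticity = (26/11) · (11 / (26·ln(11))) = 1/ln(11) ≈ 0.4170

Interpretation: for a small percentage change in X, the percentage change in Y is approximately 0.42 times as large.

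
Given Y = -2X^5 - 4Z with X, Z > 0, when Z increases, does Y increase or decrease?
Y decreases

Taking the partial derivative:
∂Y/∂Z = -4

∂Y/∂Z = -4 < 0 (assuming positive values)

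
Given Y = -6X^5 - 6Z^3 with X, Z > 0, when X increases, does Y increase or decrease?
Y decreases

Taking the partial derivative:
∂Y/∂X = -30X^4

∂Y/∂X = -30X^4 < 0 (assuming positive values)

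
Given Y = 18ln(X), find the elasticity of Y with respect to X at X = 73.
Elasticity = 1/ln(73) ≈ 0.2331

Elasticity = (dY/dX) · (X/Y)

dY/dX = 18/X
At X = 73: dY/dX = 18/73, Y = 18·ln(73)

Elasticity = (18/73) · (73 / (18·ln(73))) = 1/ln(73) ≈ 0.2331

Interpretation: for a small percentage change in X, the percentage change in Y is approximately 0.23 times as large.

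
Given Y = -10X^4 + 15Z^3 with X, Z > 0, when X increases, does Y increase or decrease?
Y decreases

Taking the partial derivative:
∂Y/∂X = -40X^3

∂Y/∂X = -40X^3 < 0 (assuming positive values)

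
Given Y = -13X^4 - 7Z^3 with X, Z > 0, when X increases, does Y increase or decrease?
Y decreases

Taking the partial derivative:
∂Y/∂X = -52X^3

∂Y/∂X = -52X^3 < 0 (assuming positive values)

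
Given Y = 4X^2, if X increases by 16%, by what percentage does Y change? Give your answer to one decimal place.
34.6%

For Y = 4X^2:
If X → X(1 + 0.16)
Then Y → Y · (1 + 0.16)^2
     = Y · 1.3456

Percentage change = ((1 + 0.16)^2 − 1) × 100% ≈ 34.6%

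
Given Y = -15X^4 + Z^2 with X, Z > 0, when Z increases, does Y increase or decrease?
Y increases

Taking the partial derivative:
∂Y/∂Z = 2Z

∂Y/∂Z = 2Z > 0 (assuming positive values)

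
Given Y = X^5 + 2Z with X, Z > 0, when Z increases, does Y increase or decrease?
Y increases

Taking the partial derivative:
∂Y/∂Z = 2

∂Y/∂Z = 2 > 0 (assuming positive values)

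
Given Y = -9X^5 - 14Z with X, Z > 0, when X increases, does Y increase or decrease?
Y decreases

Taking the partial derivative:
∂Y/∂X = -45X^4

∂Y/∂X = -45X^4 < 0 (assuming positive values)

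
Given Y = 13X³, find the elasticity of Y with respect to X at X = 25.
Elasticity = 3

Elasticity = (dY/dX) · (X/Y)

dY/dX = 39·X²
At X = 25: dY/dX = 24375, Y = 203125

Elasticity = 24375 · (25 / 203125) = 3

Interpretation: for a small percentage change in X, the percentage change in Y is approximately 3.00 times as large.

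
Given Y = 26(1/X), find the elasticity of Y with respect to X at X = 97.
Elasticity = -1

Elasticity = (dY/dX) · (X/Y)

dY/dX = -26/X²
At X = 97: dY/dX = -26/9409, Y = 26/97

Elasticity = (-26/9409) · (97 / (26/97)) = -1

Interpretation: for a small percentage change in X, the percentage change in Y is approximately -1.00 times as large.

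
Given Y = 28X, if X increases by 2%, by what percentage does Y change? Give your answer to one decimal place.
2.0%

For Y = 28X:
If X → X(1 + 0.02)
Then Y → Y · (1 + 0.02)^1
     = Y · 1.0200

Percentage change = ((1 + 0.02)^1 − 1) × 100% = 2.0%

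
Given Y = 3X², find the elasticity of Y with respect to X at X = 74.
Elasticity = 2

Elasticity = (dY/dX) · (X/Y)

dY/dX = 6·X
At X = 74: dY/dX = 444, Y = 16428

Elasticity = 444 · (74 / 16428) = 2

Interpretation: for a small percentage change in X, the percentage change in Y is approximately 2.00 times as large.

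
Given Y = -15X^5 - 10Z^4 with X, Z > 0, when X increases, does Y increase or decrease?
Y decreases

Taking the partial derivative:
∂Y/∂X = -75X^4

∂Y/∂X = -75X^4 < 0 (assuming positive values)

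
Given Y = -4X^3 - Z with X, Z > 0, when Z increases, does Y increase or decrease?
Y decreases

Taking the partial derivative:
∂Y/∂Z = -1

∂Y/∂Z = -1 < 0 (assuming positive values)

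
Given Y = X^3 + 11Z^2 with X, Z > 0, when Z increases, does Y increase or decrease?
Y increases

Taking the partial derivative:
∂Y/∂Z = 22Z

∂Y/∂Z = 22Z > 0 (assuming positive values)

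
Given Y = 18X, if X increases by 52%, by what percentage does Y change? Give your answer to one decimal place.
52.0%

For Y = 18X:
If X → X(1 + 0.52)
Then Y → Y · (1 + 0.52)^1
     = Y · 1.5200

Percentage change = ((1 + 0.52)^1 − 1) × 100% = 52.0%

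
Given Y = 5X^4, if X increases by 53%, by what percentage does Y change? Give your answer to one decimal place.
448.0%

For Y = 5X^4:
If X → X(1 + 0.53)
Then Y → Y · (1 + 0.53)^4
     ≈ Y · 5.4798

Percentage change = ((1 + 0.53)^4 − 1) × 100% ≈ 448.0%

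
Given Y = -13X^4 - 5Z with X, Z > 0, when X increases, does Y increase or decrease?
Y decreases

Taking the partial derivative:
∂Y/∂X = -52X^3

∂Y/∂X = -52X^3 < 0 (assuming positive values)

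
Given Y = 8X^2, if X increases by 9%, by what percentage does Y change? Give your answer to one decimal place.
18.8%

For Y = 8X^2:
If X → X(1 + 0.09)
Then Y → Y · (1 + 0.09)^2
     = Y · 1.1881

Percentage change = ((1 + 0.09)^2 − 1) × 100% ≈ 18.8%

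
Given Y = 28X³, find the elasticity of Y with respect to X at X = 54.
Elasticity = 3

Elasticity = (dY/dX) · (X/Y)

dY/dX = 84·X²
At X = 54: dY/dX = 244944, Y = 4408992

Elasticity = 244944 · (54 / 4408992) = 3

Interpretation: for a small percentage change in X, the percentage change in Y is approximately 3.00 times as large.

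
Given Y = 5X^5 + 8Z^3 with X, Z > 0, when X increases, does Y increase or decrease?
Y increases

Taking the partial derivative:
∂Y/∂X = 25X^4

∂Y/∂X = 25X^4 > 0 (assuming positive values)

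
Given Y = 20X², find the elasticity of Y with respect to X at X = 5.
Elasticity = 2

Elasticity = (dY/dX) · (X/Y)

dY/dX = 40·X
At X = 5: dY/dX = 200, Y = 500

Elasticity = 200 · (5 / 500) = 2

Interpretation: for a small percentage change in X, the percentage change in Y is approximately 2.00 times as large.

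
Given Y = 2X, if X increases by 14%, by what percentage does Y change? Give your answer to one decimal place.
14.0%

For Y = 2X:
If X → X(1 + 0.14)
Then Y → Y · (1 + 0.14)^1
     = Y · 1.1400

Percentage change = ((1 + 0.14)^1 − 1) × 100% = 14.0%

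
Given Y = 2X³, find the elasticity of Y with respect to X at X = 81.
Elasticity = 3

Elasticity = (dY/dX) · (X/Y)

dY/dX = 6·X²
At X = 81: dY/dX = 39366, Y = 1062882

Elasticity = 39366 · (81 / 1062882) = 3

Interpretation: for a small percentage change in X, the percentage change in Y is approximately 3.00 times as large.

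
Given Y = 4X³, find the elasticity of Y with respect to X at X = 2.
Elasticity = 3

Elasticity = (dY/dX) · (X/Y)

dY/dX = 12·X²
At X = 2: dY/dX = 48, Y = 32

Elasticity = 48 · (2 / 32) = 3

Interpretation: for a small percentage change in X, the percentage change in Y is approximately 3.00 times as large.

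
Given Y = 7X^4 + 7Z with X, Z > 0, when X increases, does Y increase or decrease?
Y increases

Taking the partial derivative:
∂Y/∂X = 28X^3

∂Y/∂X = 28X^3 > 0 (assuming positive values)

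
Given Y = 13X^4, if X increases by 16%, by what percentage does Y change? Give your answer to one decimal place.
81.1%

For Y = 13X^4:
If X → X(1 + 0.16)
Then Y → Y · (1 + 0.16)^4
     ≈ Y · 1.8106

Percentage change = ((1 + 0.16)^4 − 1) × 100% ≈ 81.1%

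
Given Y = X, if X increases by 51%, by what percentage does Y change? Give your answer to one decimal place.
51.0%

For Y = X:
If X → X(1 + 0.51)
Then Y → Y · (1 + 0.51)^1
     = Y · 1.5100

Percentage change = ((1 + 0.51)^1 − 1) × 100% = 51.0%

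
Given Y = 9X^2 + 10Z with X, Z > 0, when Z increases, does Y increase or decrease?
Y increases

Taking the partial derivative:
∂Y/∂Z = 10

∂Y/∂Z = 10 > 0 (assuming positive values)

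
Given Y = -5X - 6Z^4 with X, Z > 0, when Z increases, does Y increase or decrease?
Y decreases

Taking the partial derivative:
∂Y/∂Z = -24Z^3

∂Y/∂Z = -24Z^3 < 0 (assuming positive values)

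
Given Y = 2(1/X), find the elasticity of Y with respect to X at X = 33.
Elasticity = -1

Elasticity = (dY/dX) · (X/Y)

dY/dX = -2/X²
At X = 33: dY/dX = -2/1089, Y = 2/33

Elasticity = (-2/1089) · (33 / (2/33)) = -1

Interpretation: for a small percentage change in X, the percentage change in Y is approximately -1.00 times as large.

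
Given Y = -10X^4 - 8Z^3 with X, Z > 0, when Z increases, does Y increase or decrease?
Y decreases

Taking the partial derivative:
∂Y/∂Z = -24Z^2

∂Y/∂Z = -24Z^2 < 0 (assuming positive values)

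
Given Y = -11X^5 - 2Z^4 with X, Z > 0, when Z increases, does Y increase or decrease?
Y decreases

Taking the partial derivative:
∂Y/∂Z = -8Z^3

∂Y/∂Z = -8Z^3 < 0 (assuming positive values)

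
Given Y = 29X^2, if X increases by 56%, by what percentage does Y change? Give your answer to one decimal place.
143.4%

For Y = 29X^2:
If X → X(1 + 0.56)
Then Y → Y · (1 + 0.56)^2
     = Y · 2.4336

Percentage change = ((1 + 0.56)^2 − 1) × 100% ≈ 143.4%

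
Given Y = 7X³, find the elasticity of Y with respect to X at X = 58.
Elasticity = 3

Elasticity = (dY/dX) · (X/Y)

dY/dX = 21·X²
At X = 58: dY/dX = 70644, Y = 1365784

Elasticity = 70644 · (58 / 1365784) = 3

Interpretation: for a small percentage change in X, the percentage change in Y is approximately 3.00 times as large.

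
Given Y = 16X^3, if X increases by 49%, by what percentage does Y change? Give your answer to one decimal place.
230.8%

For Y = 16X^3:
If X → X(1 + 0.49)
Then Y → Y · (1 + 0.49)^3
     ≈ Y · 3.3079

Percentage change = ((1 + 0.49)^3 − 1) × 100% ≈ 230.8%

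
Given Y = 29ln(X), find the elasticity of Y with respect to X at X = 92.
Elasticity = 1/ln(92) ≈ 0.2212

Elasticity = (dY/dX) · (X/Y)

dY/dX = 29/X
At X = 92: dY/dX = 29/92, Y = 29·ln(92)

Elasticity = (29/92) · (92 / (29·ln(92))) = 1/ln(92) ≈ 0.2212

Interpretation: for a small percentage change in X, the percentage change in Y is approximately 0.22 times as large.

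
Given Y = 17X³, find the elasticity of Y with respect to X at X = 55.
Elasticity = 3

Elasticity = (dY/dX) · (X/Y)

dY/dX = 51·X²
At X = 55: dY/dX = 154275, Y = 2828375

Elasticity = 154275 · (55 / 2828375) = 3

Interpretation: for a small percentage change in X, the percentage change in Y is approximately 3.00 times as large.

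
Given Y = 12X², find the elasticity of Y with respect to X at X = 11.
Elasticity = 2

Elasticity = (dY/dX) · (X/Y)

dY/dX = 24·X
At X = 11: dY/dX = 264, Y = 1452

Elasticity = 264 · (11 / 1452) = 2

Interpretation: for a small percentage change in X, the percentage change in Y is approximately 2.00 times as large.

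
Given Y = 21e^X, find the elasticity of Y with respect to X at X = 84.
Elasticity = 84

Elasticity = (dY/dX) · (X/Y)

dY/dX = 21·e^X
At X = 84: dY/dX = 21·e^84, Y = 21·e^84

Elasticity = (21·e^84) · (84 / (21·e^84)) = 84

Interpretation: for a small percentage change in X, the percentage change in Y is approximately 84.00 times as large.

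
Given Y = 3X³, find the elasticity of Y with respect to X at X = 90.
Elasticity = 3

Elasticity = (dY/dX) · (X/Y)

dY/dX = 9·X²
At X = 90: dY/dX = 72900, Y = 2187000

Elasticity = 72900 · (90 / 2187000) = 3

Interpretation: for a small percentage change in X, the percentage change in Y is approximately 3.00 times as large.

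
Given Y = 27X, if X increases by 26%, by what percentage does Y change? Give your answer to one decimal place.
26.0%

For Y = 27X:
If X → X(1 + 0.26)
Then Y → Y · (1 + 0.26)^1
     = Y · 1.2600

Percentage change = ((1 + 0.26)^1 − 1) × 100% = 26.0%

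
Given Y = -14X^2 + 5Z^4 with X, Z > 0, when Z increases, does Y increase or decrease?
Y increases

Taking the partial derivative:
∂Y/∂Z = 20Z^3

∂Y/∂Z = 20Z^3 > 0 (assuming positive values)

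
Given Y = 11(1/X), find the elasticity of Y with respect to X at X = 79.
Elasticity = -1

Elasticity = (dY/dX) · (X/Y)

dY/dX = -11/X²
At X = 79: dY/dX = -11/6241, Y = 11/79

Elasticity = (-11/6241) · (79 / (11/79)) = -1

Interpretation: for a small percentage change in X, the percentage change in Y is approximately -1.00 times as large.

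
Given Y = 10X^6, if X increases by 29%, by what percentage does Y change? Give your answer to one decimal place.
360.8%

For Y = 10X^6:
If X → X(1 + 0.29)
Then Y → Y · (1 + 0.29)^6
     ≈ Y · 4.6083

Percentage change = ((1 + 0.29)^6 − 1) × 100% ≈ 360.8%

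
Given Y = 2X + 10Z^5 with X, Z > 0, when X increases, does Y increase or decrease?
Y increases

Taking the partial derivative:
∂Y/∂X = 2

∂Y/∂X = 2 > 0 (assuming positive values)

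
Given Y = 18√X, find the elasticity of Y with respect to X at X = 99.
Elasticity = 1/2

Elasticity = (dY/dX) · (X/Y)

dY/dX = 9/√X
At X = 99: dY/dX = 3·√11/11, Y = 54·√11

Elasticity = (3·√11/11) · (99 / (54·√11)) = 1/2

Interpretation: for a small percentage change in X, the percentage change in Y is approximately 0.50 times as large.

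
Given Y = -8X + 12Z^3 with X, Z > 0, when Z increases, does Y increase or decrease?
Y increases

Taking the partial derivative:
∂Y/∂Z = 36Z^2

∂Y/∂Z = 36Z^2 > 0 (assuming positive values)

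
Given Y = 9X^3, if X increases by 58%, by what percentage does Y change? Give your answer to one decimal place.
294.4%

For Y = 9X^3:
If X → X(1 + 0.58)
Then Y → Y · (1 + 0.58)^3
     ≈ Y · 3.9443

Percentage change = ((1 + 0.58)^3 − 1) × 100% ≈ 294.4%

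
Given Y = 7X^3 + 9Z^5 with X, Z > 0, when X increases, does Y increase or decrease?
Y increases

Taking the partial derivative:
∂Y/∂X = 21X^2

∂Y/∂X = 21X^2 > 0 (assuming positive values)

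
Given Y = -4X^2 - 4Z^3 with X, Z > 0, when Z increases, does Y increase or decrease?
Y decreases

Taking the partial derivative:
∂Y/∂Z = -12Z^2

∂Y/∂Z = -12Z^2 < 0 (assuming positive values)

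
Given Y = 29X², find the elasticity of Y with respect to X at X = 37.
Elasticity = 2

Elasticity = (dY/dX) · (X/Y)

dY/dX = 58·X
At X = 37: dY/dX = 2146, Y = 39701

Elasticity = 2146 · (37 / 39701) = 2

Interpretation: for a small percentage change in X, the percentage change in Y is approximately 2.00 times as large.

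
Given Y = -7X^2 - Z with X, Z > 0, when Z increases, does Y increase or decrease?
Y decreases

Taking the partial derivative:
∂Y/∂Z = -1

∂Y/∂Z = -1 < 0 (assuming positive values)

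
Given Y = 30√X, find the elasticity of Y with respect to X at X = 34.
Elasticity = 1/2

Elasticity = (dY/dX) · (X/Y)

dY/dX = 15/√X
At X = 34: dY/dX = 15·√34/34, Y = 30·√34

Elasticity = (15·√34/34) · (34 / (30·√34)) = 1/2

Interpretation: for a small percentage change in X, the percentage change in Y is approximately 0.50 times as large.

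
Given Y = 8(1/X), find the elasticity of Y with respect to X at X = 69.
Elasticity = -1

Elasticity = (dY/dX) · (X/Y)

dY/dX = -8/X²
At X = 69: dY/dX = -8/4761, Y = 8/69

Elasticity = (-8/4761) · (69 / (8/69)) = -1

Interpretation: for a small percentage change in X, the percentage change in Y is approximately -1.00 times as large.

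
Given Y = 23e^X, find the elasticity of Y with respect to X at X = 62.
Elasticity = 62

Elasticity = (dY/dX) · (X/Y)

dY/dX = 23·e^X
At X = 62: dY/dX = 23·e^62, Y = 23·e^62

Elasticity = (23·e^62) · (62 / (23·e^62)) = 62

Interpretation: for a small percentage change in X, the percentage change in Y is approximately 62.00 times as large.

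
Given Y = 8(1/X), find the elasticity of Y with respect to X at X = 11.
Elasticity = -1

Elasticity = (dY/dX) · (X/Y)

dY/dX = -8/X²
At X = 11: dY/dX = -8/121, Y = 8/11

Elasticity = (-8/121) · (11 / (8/11)) = -1

Interpretation: for a small percentage change in X, the percentage change in Y is approximately -1.00 times as large.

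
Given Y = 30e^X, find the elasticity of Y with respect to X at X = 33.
Elasticity = 33

Elasticity = (dY/dX) · (X/Y)

dY/dX = 30·e^X
At X = 33: dY/dX = 30·e^33, Y = 30·e^33

Elasticity = (30·e^33) · (33 / (30·e^33)) = 33

Interpretation: for a small percentage change in X, the percentage change in Y is approximately 33.00 times as large.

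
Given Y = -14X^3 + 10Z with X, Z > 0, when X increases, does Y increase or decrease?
Y decreases

Taking the partial derivative:
∂Y/∂X = -42X^2

∂Y/∂X = -42X^2 < 0 (assuming positive values)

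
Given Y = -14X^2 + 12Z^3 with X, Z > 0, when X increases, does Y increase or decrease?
Y decreases

Taking the partial derivative:
∂Y/∂X = -28X

∂Y/∂X = -28X < 0 (assuming positive values)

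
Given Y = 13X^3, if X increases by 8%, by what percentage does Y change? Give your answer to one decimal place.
26.0%

For Y = 13X^3:
If X → X(1 + 0.08)
Then Y → Y · (1 + 0.08)^3
     ≈ Y · 1.2597

Percentage change = ((1 + 0.08)^3 − 1) × 100% ≈ 26.0%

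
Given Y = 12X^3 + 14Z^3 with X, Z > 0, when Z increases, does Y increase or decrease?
Y increases

Taking the partial derivative:
∂Y/∂Z = 42Z^2

∂Y/∂Z = 42Z^2 > 0 (assuming positive values)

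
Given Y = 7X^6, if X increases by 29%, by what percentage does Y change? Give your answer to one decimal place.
360.8%

For Y = 7X^6:
If X → X(1 + 0.29)
Then Y → Y · (1 + 0.29)^6
     ≈ Y · 4.6083

Percentage change = ((1 + 0.29)^6 − 1) × 100% ≈ 360.8%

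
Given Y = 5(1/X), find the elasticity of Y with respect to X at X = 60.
Elasticity = -1

Elasticity = (dY/dX) · (X/Y)

dY/dX = -5/X²
At X = 60: dY/dX = -1/720, Y = 1/12

Elasticity = (-1/720) · (60 / (1/12)) = -1

Interpretation: for a small percentage change in X, the percentage change in Y is approximately -1.00 times as large.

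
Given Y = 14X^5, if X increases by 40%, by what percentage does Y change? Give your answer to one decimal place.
437.8%

For Y = 14X^5:
If X → X(1 + 0.4)
Then Y → Y · (1 + 0.4)^5
     ≈ Y · 5.3782

Percentage change = ((1 + 0.4)^5 − 1) × 100% ≈ 437.8%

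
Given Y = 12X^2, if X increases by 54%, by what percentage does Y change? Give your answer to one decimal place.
137.2%

For Y = 12X^2:
If X → X(1 + 0.54)
Then Y → Y · (1 + 0.54)^2
     = Y · 2.3716

Percentage change = ((1 + 0.54)^2 − 1) × 100% ≈ 137.2%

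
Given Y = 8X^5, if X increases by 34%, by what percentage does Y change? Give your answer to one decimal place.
332.0%

For Y = 8X^5:
If X → X(1 + 0.34)
Then Y → Y · (1 + 0.34)^5
     ≈ Y · 4.3204

Percentage change = ((1 + 0.34)^5 − 1) × 100% ≈ 332.0%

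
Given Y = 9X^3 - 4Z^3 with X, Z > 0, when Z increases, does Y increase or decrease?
Y decreases

Taking the partial derivative:
∂Y/∂Z = -12Z^2

∂Y/∂Z = -12Z^2 < 0 (assuming positive values)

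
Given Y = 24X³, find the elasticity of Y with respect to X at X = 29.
Elasticity = 3

Elasticity = (dY/dX) · (X/Y)

dY/dX = 72·X²
At X = 29: dY/dX = 60552, Y = 585336

Elasticity = 60552 · (29 / 585336) = 3

Interpretation: for a small percentage change in X, the percentage change in Y is approximately 3.00 times as large.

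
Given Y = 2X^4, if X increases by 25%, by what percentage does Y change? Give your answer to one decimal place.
144.1%

For Y = 2X^4:
If X → X(1 + 0.25)
Then Y → Y · (1 + 0.25)^4
     ≈ Y · 2.4414

Percentage change = ((1 + 0.25)^4 − 1) × 100% ≈ 144.1%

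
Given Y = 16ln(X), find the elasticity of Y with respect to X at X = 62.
Elasticity = 1/ln(62) ≈ 0.2423

Elasticity = (dY/dX) · (X/Y)

dY/dX = 16/X
At X = 62: dY/dX = 8/31, Y = 16·ln(62)

Elasticity = (8/31) · (62 / (16·ln(62))) = 1/ln(62) ≈ 0.2423

Interpretation: for a small percentage change in X, the percentage change in Y is approximately 0.24 times as large.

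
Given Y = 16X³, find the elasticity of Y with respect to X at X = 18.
Elasticity = 3

Elasticity = (dY/dX) · (X/Y)

dY/dX = 48·X²
At X = 18: dY/dX = 15552, Y = 93312

Elasticity = 15552 · (18 / 93312) = 3

Interpretation: for a small percentage change in X, the percentage change in Y is approximately 3.00 times as large.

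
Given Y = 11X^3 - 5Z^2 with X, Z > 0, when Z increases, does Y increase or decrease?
Y decreases

Taking the partial derivative:
∂Y/∂Z = -10Z

∂Y/∂Z = -10Z < 0 (assuming positive values)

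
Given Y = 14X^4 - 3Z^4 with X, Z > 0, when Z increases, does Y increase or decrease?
Y decreases

Taking the partial derivative:
∂Y/∂Z = -12Z^3

∂Y/∂Z = -12Z^3 < 0 (assuming positive values)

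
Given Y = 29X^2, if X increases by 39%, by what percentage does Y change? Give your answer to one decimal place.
93.2%

For Y = 29X^2:
If X → X(1 + 0.39)
Then Y → Y · (1 + 0.39)^2
     = Y · 1.9321

Percentage change = ((1 + 0.39)^2 − 1) × 100% ≈ 93.2%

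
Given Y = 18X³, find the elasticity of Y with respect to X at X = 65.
Elasticity = 3

Elasticity = (dY/dX) · (X/Y)

dY/dX = 54·X²
At X = 65: dY/dX = 228150, Y = 4943250

Elasticity = 228150 · (65 / 4943250) = 3

Interpretation: for a small percentage change in X, the percentage change in Y is approximately 3.00 times as large.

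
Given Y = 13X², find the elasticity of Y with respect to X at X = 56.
Elasticity = 2

Elasticity = (dY/dX) · (X/Y)

dY/dX = 26·X
At X = 56: dY/dX = 1456, Y = 40768

Elasticity = 1456 · (56 / 40768) = 2

Interpretation: for a small percentage change in X, the percentage change in Y is approximately 2.00 times as large.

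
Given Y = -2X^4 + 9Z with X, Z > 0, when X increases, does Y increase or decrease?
Y decreases

Taking the partial derivative:
∂Y/∂X = -8X^3

∂Y/∂X = -8X^3 < 0 (assuming positive values)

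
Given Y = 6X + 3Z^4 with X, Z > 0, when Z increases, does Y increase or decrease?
Y increases

Taking the partial derivative:
∂Y/∂Z = 12Z^3

∂Y/∂Z = 12Z^3 > 0 (assuming positive values)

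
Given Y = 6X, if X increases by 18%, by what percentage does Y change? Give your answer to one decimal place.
18.0%

For Y = 6X:
If X → X(1 + 0.18)
Then Y → Y · (1 + 0.18)^1
     = Y · 1.1800

Percentage change = ((1 + 0.18)^1 − 1) × 100% = 18.0%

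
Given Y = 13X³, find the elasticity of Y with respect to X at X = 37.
Elasticity = 3

Elasticity = (dY/dX) · (X/Y)

dY/dX = 39·X²
At X = 37: dY/dX = 53391, Y = 658489

Elasticity = 53391 · (37 / 658489) = 3

Interpretation: for a small percentage change in X, the percentage change in Y is approximately 3.00 times as large.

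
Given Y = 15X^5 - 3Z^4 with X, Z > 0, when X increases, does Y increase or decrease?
Y increases

Taking the partial derivative:
∂Y/∂X = 75X^4

∂Y/∂X = 75X^4 > 0 (assuming positive values)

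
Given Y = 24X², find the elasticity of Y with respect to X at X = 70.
Elasticity = 2

Elasticity = (dY/dX) · (X/Y)

dY/dX = 48·X
At X = 70: dY/dX = 3360, Y = 117600

Elasticity = 3360 · (70 / 117600) = 2

Interpretation: for a small percentage change in X, the percentage change in Y is approximately 2.00 times as large.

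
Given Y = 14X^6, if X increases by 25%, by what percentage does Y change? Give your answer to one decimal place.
281.5%

For Y = 14X^6:
If X → X(1 + 0.25)
Then Y → Y · (1 + 0.25)^6
     ≈ Y · 3.8147

Percentage change = ((1 + 0.25)^6 − 1) × 100% ≈ 281.5%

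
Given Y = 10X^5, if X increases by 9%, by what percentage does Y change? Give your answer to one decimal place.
53.9%

For Y = 10X^5:
If X → X(1 + 0.09)
Then Y → Y · (1 + 0.09)^5
     ≈ Y · 1.5386

Percentage change = ((1 + 0.09)^5 − 1) × 100% ≈ 53.9%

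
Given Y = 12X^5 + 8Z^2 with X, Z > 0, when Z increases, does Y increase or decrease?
Y increases

Taking the partial derivative:
∂Y/∂Z = 16Z

∂Y/∂Z = 16Z > 0 (assuming positive values)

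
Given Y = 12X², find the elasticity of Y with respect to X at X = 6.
Elasticity = 2

Elasticity = (dY/dX) · (X/Y)

dY/dX = 24·X
At X = 6: dY/dX = 144, Y = 432

Elasticity = 144 · (6 / 432) = 2

Interpretation: for a small percentage change in X, the percentage change in Y is approximately 2.00 times as large.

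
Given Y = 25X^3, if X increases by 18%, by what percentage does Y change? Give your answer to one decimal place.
64.3%

For Y = 25X^3:
If X → X(1 + 0.18)
Then Y → Y · (1 + 0.18)^3
     ≈ Y · 1.6430

Percentage change = ((1 + 0.18)^3 − 1) × 100% ≈ 64.3%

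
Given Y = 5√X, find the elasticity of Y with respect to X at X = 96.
Elasticity = 1/2

Elasticity = (dY/dX) · (X/Y)

dY/dX = 5/(2·√X)
At X = 96: dY/dX = 5·√6/48, Y = 20·√6

Elasticity = (5·√6/48) · (96 / (20·√6)) = 1/2

Interpretation: for a small percentage change in X, the percentage change in Y is approximately 0.50 times as large.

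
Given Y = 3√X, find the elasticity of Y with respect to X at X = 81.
Elasticity = 1/2

Elasticity = (dY/dX) · (X/Y)

dY/dX = 3/(2·√X)
At X = 81: dY/dX = 1/6, Y = 27

Elasticity = (1/6) · (81 / 27) = 1/2

Interpretation: for a small percentage change in X, the percentage change in Y is approximately 0.50 times as large.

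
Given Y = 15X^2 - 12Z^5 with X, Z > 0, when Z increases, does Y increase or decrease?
Y decreases

Taking the partial derivative:
∂Y/∂Z = -60Z^4

∂Y/∂Z = -60Z^4 < 0 (assuming positive values)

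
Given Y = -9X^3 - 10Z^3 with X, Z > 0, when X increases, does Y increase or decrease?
Y decreases

Taking the partial derivative:
∂Y/∂X = -27X^2

∂Y/∂X = -27X^2 < 0 (assuming positive values)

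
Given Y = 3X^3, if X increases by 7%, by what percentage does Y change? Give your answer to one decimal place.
22.5%

For Y = 3X^3:
If X → X(1 + 0.07)
Then Y → Y · (1 + 0.07)^3
     ≈ Y · 1.2250

Percentage change = ((1 + 0.07)^3 − 1) × 100% ≈ 22.5%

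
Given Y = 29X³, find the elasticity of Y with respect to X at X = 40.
Elasticity = 3

Elasticity = (dY/dX) · (X/Y)

dY/dX = 87·X²
At X = 40: dY/dX = 139200, Y = 1856000

Elasticity = 139200 · (40 / 1856000) = 3

Interpretation: for a small percentage change in X, the percentage change in Y is approximately 3.00 times as large.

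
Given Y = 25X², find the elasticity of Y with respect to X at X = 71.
Elasticity = 2

Elasticity = (dY/dX) · (X/Y)

dY/dX = 50·X
At X = 71: dY/dX = 3550, Y = 126025

Elasticity = 3550 · (71 / 126025) = 2

Interpretation: for a small percentage change in X, the percentage change in Y is approximately 2.00 times as large.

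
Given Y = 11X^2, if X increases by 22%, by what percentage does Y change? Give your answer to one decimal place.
48.8%

For Y = 11X^2:
If X → X(1 + 0.22)
Then Y → Y · (1 + 0.22)^2
     = Y · 1.4884

Percentage change = ((1 + 0.22)^2 − 1) × 100% ≈ 48.8%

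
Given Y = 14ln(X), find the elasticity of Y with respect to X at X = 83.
Elasticity = 1/ln(83) ≈ 0.2263

Elasticity = (dY/dX) · (X/Y)

dY/dX = 14/X
At X = 83: dY/dX = 14/83, Y = 14·ln(83)

Elasticity = (14/83) · (83 / (14·ln(83))) = 1/ln(83) ≈ 0.2263

Interpretation: for a small percentage change in X, the percentage change in Y is approximately 0.23 times as large.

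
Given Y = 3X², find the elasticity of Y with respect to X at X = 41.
Elasticity = 2

Elasticity = (dY/dX) · (X/Y)

dY/dX = 6·X
At X = 41: dY/dX = 246, Y = 5043

Elasticity = 246 · (41 / 5043) = 2

Interpretation: for a small percentage change in X, the percentage change in Y is approximately 2.00 times as large.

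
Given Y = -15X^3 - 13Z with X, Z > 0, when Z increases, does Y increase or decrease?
Y decreases

Taking the partial derivative:
∂Y/∂Z = -13

∂Y/∂Z = -13 < 0 (assuming positive values)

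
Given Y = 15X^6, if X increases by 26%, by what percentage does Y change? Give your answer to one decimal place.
300.2%

For Y = 15X^6:
If X → X(1 + 0.26)
Then Y → Y · (1 + 0.26)^6
     ≈ Y · 4.0015

Percentage change = ((1 + 0.26)^6 − 1) × 100% ≈ 300.2%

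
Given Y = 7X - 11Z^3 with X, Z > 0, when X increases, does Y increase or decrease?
Y increases

Taking the partial derivative:
∂Y/∂X = 7

∂Y/∂X = 7 > 0 (assuming positive values)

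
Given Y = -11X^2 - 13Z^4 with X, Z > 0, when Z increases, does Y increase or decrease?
Y decreases

Taking the partial derivative:
∂Y/∂Z = -52Z^3

∂Y/∂Z = -52Z^3 < 0 (assuming positive values)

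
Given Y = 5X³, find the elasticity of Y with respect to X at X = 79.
Elasticity = 3

Elasticity = (dY/dX) · (X/Y)

dY/dX = 15·X²
At X = 79: dY/dX = 93615, Y = 2465195

Elasticity = 93615 · (79 / 2465195) = 3

Interpretation: for a small percentage change in X, the percentage change in Y is approximately 3.00 times as large.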